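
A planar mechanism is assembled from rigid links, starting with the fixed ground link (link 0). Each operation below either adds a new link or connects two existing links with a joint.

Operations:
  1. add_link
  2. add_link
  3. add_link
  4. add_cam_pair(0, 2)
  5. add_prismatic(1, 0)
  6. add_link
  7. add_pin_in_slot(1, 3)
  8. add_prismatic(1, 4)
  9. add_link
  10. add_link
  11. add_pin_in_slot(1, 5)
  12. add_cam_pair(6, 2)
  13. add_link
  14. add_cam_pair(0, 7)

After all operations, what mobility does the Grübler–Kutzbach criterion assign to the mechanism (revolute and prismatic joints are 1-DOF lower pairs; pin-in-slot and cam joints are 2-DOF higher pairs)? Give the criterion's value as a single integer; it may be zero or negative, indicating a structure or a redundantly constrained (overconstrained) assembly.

(L,J1,J2)=(1,0,0); link0 fixed
link1: (2,0,0)
link2: (3,0,0)
link3: (4,0,0)
C 0-2 [J2]: (4,0,1)
P 1-0 [J1]: (4,1,1)
link4: (5,1,1)
PS 1-3 [J2]: (5,1,2)
P 1-4 [J1]: (5,2,2)
link5: (6,2,2)
link6: (7,2,2)
PS 1-5 [J2]: (7,2,3)
C 6-2 [J2]: (7,2,4)
link7: (8,2,4)
C 0-7 [J2]: (8,2,5)
Grübler: 3·7 − 2·2 − 5 = 12

M = 12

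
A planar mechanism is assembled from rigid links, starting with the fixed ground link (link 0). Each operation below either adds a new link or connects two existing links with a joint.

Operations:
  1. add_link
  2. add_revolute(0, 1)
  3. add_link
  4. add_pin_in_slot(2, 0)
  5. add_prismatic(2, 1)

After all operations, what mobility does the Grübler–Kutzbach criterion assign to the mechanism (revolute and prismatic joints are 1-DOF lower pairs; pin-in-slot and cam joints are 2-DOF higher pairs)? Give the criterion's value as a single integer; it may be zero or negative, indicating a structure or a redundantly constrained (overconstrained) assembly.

M = 1

L=1 J1=0 J2=0
add link → L=2 J1=0 J2=0
R@0,1 dof=1 J1 → L=2 J1=1 J2=0
add link → L=3 J1=1 J2=0
PS@2,0 dof=2 J2 → L=3 J1=1 J2=1
P@2,1 dof=1 J1 → L=3 J1=2 J2=1
M=3(L−1)−2J1−J2=3·2−2·2−1=1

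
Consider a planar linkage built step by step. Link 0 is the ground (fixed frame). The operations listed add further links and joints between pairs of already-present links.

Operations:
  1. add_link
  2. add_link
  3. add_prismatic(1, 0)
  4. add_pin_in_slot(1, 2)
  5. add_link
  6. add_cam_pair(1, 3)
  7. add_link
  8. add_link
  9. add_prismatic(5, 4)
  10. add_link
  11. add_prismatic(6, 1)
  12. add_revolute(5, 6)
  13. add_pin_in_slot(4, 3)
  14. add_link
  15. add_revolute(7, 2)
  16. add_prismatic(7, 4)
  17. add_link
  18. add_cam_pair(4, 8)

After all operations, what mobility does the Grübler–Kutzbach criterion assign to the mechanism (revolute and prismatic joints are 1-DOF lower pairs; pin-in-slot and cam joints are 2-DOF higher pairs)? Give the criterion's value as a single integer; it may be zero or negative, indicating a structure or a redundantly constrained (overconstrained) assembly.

M = 8

(L,J1,J2)=(1,0,0); link0 fixed
link1: (2,0,0)
link2: (3,0,0)
P 1-0 [J1]: (3,1,0)
PS 1-2 [J2]: (3,1,1)
link3: (4,1,1)
C 1-3 [J2]: (4,1,2)
link4: (5,1,2)
link5: (6,1,2)
P 5-4 [J1]: (6,2,2)
link6: (7,2,2)
P 6-1 [J1]: (7,3,2)
R 5-6 [J1]: (7,4,2)
PS 4-3 [J2]: (7,4,3)
link7: (8,4,3)
R 7-2 [J1]: (8,5,3)
P 7-4 [J1]: (8,6,3)
link8: (9,6,3)
C 4-8 [J2]: (9,6,4)
Grübler: 3·8 − 2·6 − 4 = 8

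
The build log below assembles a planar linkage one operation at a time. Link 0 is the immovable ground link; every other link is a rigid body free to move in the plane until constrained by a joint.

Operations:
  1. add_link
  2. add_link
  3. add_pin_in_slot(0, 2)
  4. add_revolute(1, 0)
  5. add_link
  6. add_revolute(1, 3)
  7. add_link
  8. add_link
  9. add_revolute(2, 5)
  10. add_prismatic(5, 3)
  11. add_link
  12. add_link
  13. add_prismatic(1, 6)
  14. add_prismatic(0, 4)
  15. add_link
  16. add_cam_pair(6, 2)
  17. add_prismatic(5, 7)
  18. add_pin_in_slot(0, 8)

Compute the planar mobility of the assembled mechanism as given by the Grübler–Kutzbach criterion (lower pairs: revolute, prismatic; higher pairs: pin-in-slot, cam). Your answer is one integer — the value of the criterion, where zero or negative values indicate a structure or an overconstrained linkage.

(L,J1,J2)=(1,0,0); link0 fixed
link1: (2,0,0)
link2: (3,0,0)
PS 0-2 [J2]: (3,0,1)
R 1-0 [J1]: (3,1,1)
link3: (4,1,1)
R 1-3 [J1]: (4,2,1)
link4: (5,2,1)
link5: (6,2,1)
R 2-5 [J1]: (6,3,1)
P 5-3 [J1]: (6,4,1)
link6: (7,4,1)
link7: (8,4,1)
P 1-6 [J1]: (8,5,1)
P 0-4 [J1]: (8,6,1)
link8: (9,6,1)
C 6-2 [J2]: (9,6,2)
P 5-7 [J1]: (9,7,2)
PS 0-8 [J2]: (9,7,3)
Grübler: 3·8 − 2·7 − 3 = 7

M = 7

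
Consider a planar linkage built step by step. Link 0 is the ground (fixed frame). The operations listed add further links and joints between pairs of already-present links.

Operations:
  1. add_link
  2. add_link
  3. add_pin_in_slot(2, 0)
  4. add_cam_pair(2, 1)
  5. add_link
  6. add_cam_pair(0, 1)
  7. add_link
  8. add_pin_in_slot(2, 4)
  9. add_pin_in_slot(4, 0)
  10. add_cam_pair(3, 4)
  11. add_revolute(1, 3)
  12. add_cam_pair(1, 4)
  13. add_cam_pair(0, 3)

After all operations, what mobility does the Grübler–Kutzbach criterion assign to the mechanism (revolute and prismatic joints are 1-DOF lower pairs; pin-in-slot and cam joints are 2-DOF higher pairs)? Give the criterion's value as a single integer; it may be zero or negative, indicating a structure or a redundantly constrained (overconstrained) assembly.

M = 2

[1;0;0] (link 0 is ground)
L+ [2;0;0]
L+ [3;0;0]
PS(2,0)∈J2 [3;0;1]
C(2,1)∈J2 [3;0;2]
L+ [4;0;2]
C(0,1)∈J2 [4;0;3]
L+ [5;0;3]
PS(2,4)∈J2 [5;0;4]
PS(4,0)∈J2 [5;0;5]
C(3,4)∈J2 [5;0;6]
R(1,3)∈J1 [5;1;6]
C(1,4)∈J2 [5;1;7]
C(0,3)∈J2 [5;1;8]
mobility = 12 − 2 − 8 = 2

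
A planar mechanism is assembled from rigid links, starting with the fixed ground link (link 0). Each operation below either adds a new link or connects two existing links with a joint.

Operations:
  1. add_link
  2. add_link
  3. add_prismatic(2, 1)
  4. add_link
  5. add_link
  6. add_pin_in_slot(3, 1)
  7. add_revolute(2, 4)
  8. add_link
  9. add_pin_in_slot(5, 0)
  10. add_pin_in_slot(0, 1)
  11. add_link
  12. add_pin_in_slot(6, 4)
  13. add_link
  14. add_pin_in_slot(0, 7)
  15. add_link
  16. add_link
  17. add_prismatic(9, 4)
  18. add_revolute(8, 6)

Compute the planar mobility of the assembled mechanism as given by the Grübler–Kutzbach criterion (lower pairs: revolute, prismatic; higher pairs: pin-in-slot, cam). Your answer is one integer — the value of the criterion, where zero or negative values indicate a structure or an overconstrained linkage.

ground; <1,0,0>
#1 <2,0,0>
#2 <3,0,0>
P:2↔1 J1 <3,1,0>
#3 <4,1,0>
#4 <5,1,0>
PS:3↔1 J2 <5,1,1>
R:2↔4 J1 <5,2,1>
#5 <6,2,1>
PS:5↔0 J2 <6,2,2>
PS:0↔1 J2 <6,2,3>
#6 <7,2,3>
PS:6↔4 J2 <7,2,4>
#7 <8,2,4>
PS:0↔7 J2 <8,2,5>
#8 <9,2,5>
#9 <10,2,5>
P:9↔4 J1 <10,3,5>
R:8↔6 J1 <10,4,5>
3×9 − 2×4 − 1×5 = 14

M = 14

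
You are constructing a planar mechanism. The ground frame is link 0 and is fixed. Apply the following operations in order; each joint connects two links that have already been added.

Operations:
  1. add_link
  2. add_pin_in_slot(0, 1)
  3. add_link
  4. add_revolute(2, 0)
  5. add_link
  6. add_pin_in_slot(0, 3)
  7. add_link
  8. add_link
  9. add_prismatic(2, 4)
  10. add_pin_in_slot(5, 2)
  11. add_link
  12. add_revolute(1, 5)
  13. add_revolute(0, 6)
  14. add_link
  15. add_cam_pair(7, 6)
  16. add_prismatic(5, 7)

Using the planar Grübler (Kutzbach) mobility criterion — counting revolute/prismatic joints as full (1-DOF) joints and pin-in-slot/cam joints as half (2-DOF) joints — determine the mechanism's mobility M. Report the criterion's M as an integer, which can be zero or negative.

M = 7

ground; <1,0,0>
#1 <2,0,0>
PS:0↔1 J2 <2,0,1>
#2 <3,0,1>
R:2↔0 J1 <3,1,1>
#3 <4,1,1>
PS:0↔3 J2 <4,1,2>
#4 <5,1,2>
#5 <6,1,2>
P:2↔4 J1 <6,2,2>
PS:5↔2 J2 <6,2,3>
#6 <7,2,3>
R:1↔5 J1 <7,3,3>
R:0↔6 J1 <7,4,3>
#7 <8,4,3>
C:7↔6 J2 <8,4,4>
P:5↔7 J1 <8,5,4>
3×7 − 2×5 − 1×4 = 7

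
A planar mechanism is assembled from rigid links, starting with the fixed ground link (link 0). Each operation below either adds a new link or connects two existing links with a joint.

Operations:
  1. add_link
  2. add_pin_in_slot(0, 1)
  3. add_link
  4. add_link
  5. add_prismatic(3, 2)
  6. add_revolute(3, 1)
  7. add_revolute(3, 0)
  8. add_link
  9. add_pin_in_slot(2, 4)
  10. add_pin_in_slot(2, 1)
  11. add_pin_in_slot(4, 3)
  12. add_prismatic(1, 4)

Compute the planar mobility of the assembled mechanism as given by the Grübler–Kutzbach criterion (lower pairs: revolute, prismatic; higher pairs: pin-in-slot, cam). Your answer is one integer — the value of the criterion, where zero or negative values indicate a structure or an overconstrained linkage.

M = 0

[1;0;0] (link 0 is ground)
L+ [2;0;0]
PS(0,1)∈J2 [2;0;1]
L+ [3;0;1]
L+ [4;0;1]
P(3,2)∈J1 [4;1;1]
R(3,1)∈J1 [4;2;1]
R(3,0)∈J1 [4;3;1]
L+ [5;3;1]
PS(2,4)∈J2 [5;3;2]
PS(2,1)∈J2 [5;3;3]
PS(4,3)∈J2 [5;3;4]
P(1,4)∈J1 [5;4;4]
mobility = 12 − 8 − 4 = 0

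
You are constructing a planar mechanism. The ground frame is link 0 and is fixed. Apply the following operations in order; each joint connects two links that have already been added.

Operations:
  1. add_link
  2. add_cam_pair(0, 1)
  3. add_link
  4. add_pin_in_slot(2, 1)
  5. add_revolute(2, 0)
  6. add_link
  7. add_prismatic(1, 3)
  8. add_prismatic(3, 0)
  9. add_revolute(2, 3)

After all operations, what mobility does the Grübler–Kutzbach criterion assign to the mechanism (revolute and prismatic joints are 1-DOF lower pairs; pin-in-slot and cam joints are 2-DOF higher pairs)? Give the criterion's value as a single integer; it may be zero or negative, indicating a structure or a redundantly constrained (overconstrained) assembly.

[1;0;0] (link 0 is ground)
L+ [2;0;0]
C(0,1)∈J2 [2;0;1]
L+ [3;0;1]
PS(2,1)∈J2 [3;0;2]
R(2,0)∈J1 [3;1;2]
L+ [4;1;2]
P(1,3)∈J1 [4;2;2]
P(3,0)∈J1 [4;3;2]
R(2,3)∈J1 [4;4;2]
mobility = 9 − 8 − 2 = -1

M = -1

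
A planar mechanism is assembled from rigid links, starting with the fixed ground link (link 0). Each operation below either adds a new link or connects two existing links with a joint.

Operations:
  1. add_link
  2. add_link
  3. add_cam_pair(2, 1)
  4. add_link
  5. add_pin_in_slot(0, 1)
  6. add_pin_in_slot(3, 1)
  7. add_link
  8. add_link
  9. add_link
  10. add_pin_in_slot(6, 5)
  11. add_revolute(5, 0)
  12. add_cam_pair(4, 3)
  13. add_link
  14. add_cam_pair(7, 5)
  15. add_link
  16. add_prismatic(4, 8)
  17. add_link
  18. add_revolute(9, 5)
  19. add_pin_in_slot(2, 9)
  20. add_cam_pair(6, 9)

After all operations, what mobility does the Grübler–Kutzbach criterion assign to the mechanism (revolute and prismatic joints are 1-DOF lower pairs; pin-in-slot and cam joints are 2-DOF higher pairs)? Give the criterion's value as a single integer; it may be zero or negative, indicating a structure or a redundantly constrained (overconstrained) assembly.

M = 13

link 0 = ground. State L|J1|J2 = 1|0|0
+link1  2|0|0
+link2  3|0|0
C(2,1) f=2→J2  3|0|1
+link3  4|0|1
PS(0,1) f=2→J2  4|0|2
PS(3,1) f=2→J2  4|0|3
+link4  5|0|3
+link5  6|0|3
+link6  7|0|3
PS(6,5) f=2→J2  7|0|4
R(5,0) f=1→J1  7|1|4
C(4,3) f=2→J2  7|1|5
+link7  8|1|5
C(7,5) f=2→J2  8|1|6
+link8  9|1|6
P(4,8) f=1→J1  9|2|6
+link9  10|2|6
R(9,5) f=1→J1  10|3|6
PS(2,9) f=2→J2  10|3|7
C(6,9) f=2→J2  10|3|8
M = 3(10−1)−2·3−8 = 27−6−8 = 13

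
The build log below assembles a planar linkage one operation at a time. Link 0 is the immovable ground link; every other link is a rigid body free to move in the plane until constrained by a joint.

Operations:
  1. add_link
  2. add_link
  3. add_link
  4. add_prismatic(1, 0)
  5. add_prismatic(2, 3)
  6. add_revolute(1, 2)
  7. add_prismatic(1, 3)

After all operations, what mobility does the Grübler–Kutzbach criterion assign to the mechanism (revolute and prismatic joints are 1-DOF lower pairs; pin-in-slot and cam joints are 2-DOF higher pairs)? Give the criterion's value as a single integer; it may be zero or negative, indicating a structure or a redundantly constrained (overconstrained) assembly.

L=1 J1=0 J2=0
add link → L=2 J1=0 J2=0
add link → L=3 J1=0 J2=0
add link → L=4 J1=0 J2=0
P@1,0 dof=1 J1 → L=4 J1=1 J2=0
P@2,3 dof=1 J1 → L=4 J1=2 J2=0
R@1,2 dof=1 J1 → L=4 J1=3 J2=0
P@1,3 dof=1 J1 → L=4 J1=4 J2=0
M=3(L−1)−2J1−J2=3·3−2·4−0=1

M = 1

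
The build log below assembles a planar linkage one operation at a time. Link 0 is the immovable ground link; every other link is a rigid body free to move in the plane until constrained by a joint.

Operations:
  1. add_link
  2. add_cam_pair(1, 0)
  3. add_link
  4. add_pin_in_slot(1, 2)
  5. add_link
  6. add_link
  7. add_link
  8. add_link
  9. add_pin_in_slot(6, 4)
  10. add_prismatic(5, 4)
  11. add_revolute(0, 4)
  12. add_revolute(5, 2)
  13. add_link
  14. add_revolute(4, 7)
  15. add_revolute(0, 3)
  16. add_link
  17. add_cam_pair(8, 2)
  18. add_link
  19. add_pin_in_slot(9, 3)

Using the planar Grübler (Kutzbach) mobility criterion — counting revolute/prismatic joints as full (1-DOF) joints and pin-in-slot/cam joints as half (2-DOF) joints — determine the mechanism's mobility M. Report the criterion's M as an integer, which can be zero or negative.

ground; <1,0,0>
#1 <2,0,0>
C:1↔0 J2 <2,0,1>
#2 <3,0,1>
PS:1↔2 J2 <3,0,2>
#3 <4,0,2>
#4 <5,0,2>
#5 <6,0,2>
#6 <7,0,2>
PS:6↔4 J2 <7,0,3>
P:5↔4 J1 <7,1,3>
R:0↔4 J1 <7,2,3>
R:5↔2 J1 <7,3,3>
#7 <8,3,3>
R:4↔7 J1 <8,4,3>
R:0↔3 J1 <8,5,3>
#8 <9,5,3>
C:8↔2 J2 <9,5,4>
#9 <10,5,4>
PS:9↔3 J2 <10,5,5>
3×9 − 2×5 − 1×5 = 12

M = 12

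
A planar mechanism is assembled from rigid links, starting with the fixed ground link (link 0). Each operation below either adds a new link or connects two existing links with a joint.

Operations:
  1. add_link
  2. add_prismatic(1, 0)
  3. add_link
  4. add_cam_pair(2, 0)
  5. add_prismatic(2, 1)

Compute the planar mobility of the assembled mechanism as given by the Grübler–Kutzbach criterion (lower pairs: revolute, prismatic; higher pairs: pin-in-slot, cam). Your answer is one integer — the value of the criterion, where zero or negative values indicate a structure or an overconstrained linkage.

M = 1

L=1 J1=0 J2=0
add link → L=2 J1=0 J2=0
P@1,0 dof=1 J1 → L=2 J1=1 J2=0
add link → L=3 J1=1 J2=0
C@2,0 dof=2 J2 → L=3 J1=1 J2=1
P@2,1 dof=1 J1 → L=3 J1=2 J2=1
M=3(L−1)−2J1−J2=3·2−2·2−1=1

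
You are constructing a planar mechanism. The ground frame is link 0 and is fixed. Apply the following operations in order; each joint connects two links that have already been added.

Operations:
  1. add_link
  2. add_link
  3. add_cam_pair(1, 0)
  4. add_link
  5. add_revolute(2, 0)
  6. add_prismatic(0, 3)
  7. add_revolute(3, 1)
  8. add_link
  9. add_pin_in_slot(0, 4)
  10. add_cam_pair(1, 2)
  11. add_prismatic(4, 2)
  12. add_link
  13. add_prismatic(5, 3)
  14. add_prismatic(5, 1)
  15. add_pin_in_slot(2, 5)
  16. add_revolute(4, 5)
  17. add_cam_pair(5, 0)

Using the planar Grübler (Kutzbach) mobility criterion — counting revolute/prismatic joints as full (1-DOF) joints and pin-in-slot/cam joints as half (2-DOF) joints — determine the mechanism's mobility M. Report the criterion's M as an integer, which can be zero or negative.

M = -4

link 0 = ground. State L|J1|J2 = 1|0|0
+link1  2|0|0
+link2  3|0|0
C(1,0) f=2→J2  3|0|1
+link3  4|0|1
R(2,0) f=1→J1  4|1|1
P(0,3) f=1→J1  4|2|1
R(3,1) f=1→J1  4|3|1
+link4  5|3|1
PS(0,4) f=2→J2  5|3|2
C(1,2) f=2→J2  5|3|3
P(4,2) f=1→J1  5|4|3
+link5  6|4|3
P(5,3) f=1→J1  6|5|3
P(5,1) f=1→J1  6|6|3
PS(2,5) f=2→J2  6|6|4
R(4,5) f=1→J1  6|7|4
C(5,0) f=2→J2  6|7|5
M = 3(6−1)−2·7−5 = 15−14−5 = -4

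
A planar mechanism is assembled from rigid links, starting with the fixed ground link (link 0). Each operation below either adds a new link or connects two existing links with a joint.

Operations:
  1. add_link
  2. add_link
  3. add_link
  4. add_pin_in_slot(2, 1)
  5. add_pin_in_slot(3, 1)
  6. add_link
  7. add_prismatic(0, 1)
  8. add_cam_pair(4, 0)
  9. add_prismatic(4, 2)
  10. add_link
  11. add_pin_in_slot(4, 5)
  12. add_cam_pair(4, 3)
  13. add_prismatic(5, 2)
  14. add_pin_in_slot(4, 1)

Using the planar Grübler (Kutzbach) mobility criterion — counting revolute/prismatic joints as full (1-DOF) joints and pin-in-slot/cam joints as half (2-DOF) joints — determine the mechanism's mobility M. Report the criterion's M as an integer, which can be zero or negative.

(L,J1,J2)=(1,0,0); link0 fixed
link1: (2,0,0)
link2: (3,0,0)
link3: (4,0,0)
PS 2-1 [J2]: (4,0,1)
PS 3-1 [J2]: (4,0,2)
link4: (5,0,2)
P 0-1 [J1]: (5,1,2)
C 4-0 [J2]: (5,1,3)
P 4-2 [J1]: (5,2,3)
link5: (6,2,3)
PS 4-5 [J2]: (6,2,4)
C 4-3 [J2]: (6,2,5)
P 5-2 [J1]: (6,3,5)
PS 4-1 [J2]: (6,3,6)
Grübler: 3·5 − 2·3 − 6 = 3

M = 3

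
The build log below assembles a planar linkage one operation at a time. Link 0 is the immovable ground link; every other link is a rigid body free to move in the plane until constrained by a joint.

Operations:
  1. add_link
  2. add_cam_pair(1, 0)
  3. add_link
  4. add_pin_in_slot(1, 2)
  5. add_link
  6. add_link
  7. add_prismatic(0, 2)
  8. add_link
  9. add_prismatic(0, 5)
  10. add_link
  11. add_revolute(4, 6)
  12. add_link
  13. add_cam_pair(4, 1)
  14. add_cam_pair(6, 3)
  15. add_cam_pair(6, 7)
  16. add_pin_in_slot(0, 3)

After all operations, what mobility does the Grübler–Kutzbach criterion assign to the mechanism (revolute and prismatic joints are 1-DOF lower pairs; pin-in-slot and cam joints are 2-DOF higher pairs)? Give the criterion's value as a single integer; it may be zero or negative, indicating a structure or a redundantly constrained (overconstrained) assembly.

ground; <1,0,0>
#1 <2,0,0>
C:1↔0 J2 <2,0,1>
#2 <3,0,1>
PS:1↔2 J2 <3,0,2>
#3 <4,0,2>
#4 <5,0,2>
P:0↔2 J1 <5,1,2>
#5 <6,1,2>
P:0↔5 J1 <6,2,2>
#6 <7,2,2>
R:4↔6 J1 <7,3,2>
#7 <8,3,2>
C:4↔1 J2 <8,3,3>
C:6↔3 J2 <8,3,4>
C:6↔7 J2 <8,3,5>
PS:0↔3 J2 <8,3,6>
3×7 − 2×3 − 1×6 = 9

M = 9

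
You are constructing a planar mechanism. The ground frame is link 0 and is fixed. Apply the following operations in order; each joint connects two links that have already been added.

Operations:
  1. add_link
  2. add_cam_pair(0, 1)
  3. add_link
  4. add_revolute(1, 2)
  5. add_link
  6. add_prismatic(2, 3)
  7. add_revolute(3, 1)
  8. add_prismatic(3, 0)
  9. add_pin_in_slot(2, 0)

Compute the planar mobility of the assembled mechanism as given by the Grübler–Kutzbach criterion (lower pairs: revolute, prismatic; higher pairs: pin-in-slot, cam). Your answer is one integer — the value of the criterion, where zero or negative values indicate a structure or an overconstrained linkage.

M = -1

(L,J1,J2)=(1,0,0); link0 fixed
link1: (2,0,0)
C 0-1 [J2]: (2,0,1)
link2: (3,0,1)
R 1-2 [J1]: (3,1,1)
link3: (4,1,1)
P 2-3 [J1]: (4,2,1)
R 3-1 [J1]: (4,3,1)
P 3-0 [J1]: (4,4,1)
PS 2-0 [J2]: (4,4,2)
Grübler: 3·3 − 2·4 − 2 = -1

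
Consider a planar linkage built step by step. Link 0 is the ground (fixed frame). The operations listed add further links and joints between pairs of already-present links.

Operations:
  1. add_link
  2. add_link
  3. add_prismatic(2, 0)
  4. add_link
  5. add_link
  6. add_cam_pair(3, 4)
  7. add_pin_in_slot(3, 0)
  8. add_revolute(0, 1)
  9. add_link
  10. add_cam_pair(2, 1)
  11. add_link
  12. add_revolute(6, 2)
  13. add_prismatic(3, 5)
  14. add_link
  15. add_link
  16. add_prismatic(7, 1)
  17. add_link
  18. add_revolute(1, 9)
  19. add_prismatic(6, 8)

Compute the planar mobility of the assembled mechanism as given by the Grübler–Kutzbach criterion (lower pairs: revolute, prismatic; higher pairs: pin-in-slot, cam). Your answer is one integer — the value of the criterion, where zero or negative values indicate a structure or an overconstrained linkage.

M = 10

ground; <1,0,0>
#1 <2,0,0>
#2 <3,0,0>
P:2↔0 J1 <3,1,0>
#3 <4,1,0>
#4 <5,1,0>
C:3↔4 J2 <5,1,1>
PS:3↔0 J2 <5,1,2>
R:0↔1 J1 <5,2,2>
#5 <6,2,2>
C:2↔1 J2 <6,2,3>
#6 <7,2,3>
R:6↔2 J1 <7,3,3>
P:3↔5 J1 <7,4,3>
#7 <8,4,3>
#8 <9,4,3>
P:7↔1 J1 <9,5,3>
#9 <10,5,3>
R:1↔9 J1 <10,6,3>
P:6↔8 J1 <10,7,3>
3×9 − 2×7 − 1×3 = 10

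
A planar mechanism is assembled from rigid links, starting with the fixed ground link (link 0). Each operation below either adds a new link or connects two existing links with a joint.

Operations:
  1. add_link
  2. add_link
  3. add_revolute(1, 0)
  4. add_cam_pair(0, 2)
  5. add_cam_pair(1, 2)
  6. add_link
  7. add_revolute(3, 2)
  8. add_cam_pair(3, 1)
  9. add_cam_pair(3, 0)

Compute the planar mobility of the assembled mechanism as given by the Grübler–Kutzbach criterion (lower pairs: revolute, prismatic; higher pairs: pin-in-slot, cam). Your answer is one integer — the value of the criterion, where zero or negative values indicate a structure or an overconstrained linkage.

M = 1

ground; <1,0,0>
#1 <2,0,0>
#2 <3,0,0>
R:1↔0 J1 <3,1,0>
C:0↔2 J2 <3,1,1>
C:1↔2 J2 <3,1,2>
#3 <4,1,2>
R:3↔2 J1 <4,2,2>
C:3↔1 J2 <4,2,3>
C:3↔0 J2 <4,2,4>
3×3 − 2×2 − 1×4 = 1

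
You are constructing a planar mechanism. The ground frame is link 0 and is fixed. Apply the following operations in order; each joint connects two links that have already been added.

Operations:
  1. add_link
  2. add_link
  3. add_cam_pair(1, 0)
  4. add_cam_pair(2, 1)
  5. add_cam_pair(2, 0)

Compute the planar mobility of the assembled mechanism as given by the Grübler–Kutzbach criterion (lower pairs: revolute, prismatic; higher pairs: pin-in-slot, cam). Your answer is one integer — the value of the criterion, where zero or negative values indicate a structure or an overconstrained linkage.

link 0 = ground. State L|J1|J2 = 1|0|0
+link1  2|0|0
+link2  3|0|0
C(1,0) f=2→J2  3|0|1
C(2,1) f=2→J2  3|0|2
C(2,0) f=2→J2  3|0|3
M = 3(3−1)−2·0−3 = 6−0−3 = 3

M = 3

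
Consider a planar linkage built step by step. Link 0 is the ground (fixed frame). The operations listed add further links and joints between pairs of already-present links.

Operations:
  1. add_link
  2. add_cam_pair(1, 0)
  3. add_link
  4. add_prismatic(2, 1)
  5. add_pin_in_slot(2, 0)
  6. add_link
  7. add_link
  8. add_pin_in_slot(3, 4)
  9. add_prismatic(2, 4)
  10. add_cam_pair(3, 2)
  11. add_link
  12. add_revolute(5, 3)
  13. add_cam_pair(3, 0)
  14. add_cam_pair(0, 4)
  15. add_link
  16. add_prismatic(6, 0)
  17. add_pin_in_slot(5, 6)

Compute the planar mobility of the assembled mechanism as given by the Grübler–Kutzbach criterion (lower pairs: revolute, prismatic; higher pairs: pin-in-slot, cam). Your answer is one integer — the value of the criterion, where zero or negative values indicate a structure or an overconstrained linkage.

ground; <1,0,0>
#1 <2,0,0>
C:1↔0 J2 <2,0,1>
#2 <3,0,1>
P:2↔1 J1 <3,1,1>
PS:2↔0 J2 <3,1,2>
#3 <4,1,2>
#4 <5,1,2>
PS:3↔4 J2 <5,1,3>
P:2↔4 J1 <5,2,3>
C:3↔2 J2 <5,2,4>
#5 <6,2,4>
R:5↔3 J1 <6,3,4>
C:3↔0 J2 <6,3,5>
C:0↔4 J2 <6,3,6>
#6 <7,3,6>
P:6↔0 J1 <7,4,6>
PS:5↔6 J2 <7,4,7>
3×6 − 2×4 − 1×7 = 3

M = 3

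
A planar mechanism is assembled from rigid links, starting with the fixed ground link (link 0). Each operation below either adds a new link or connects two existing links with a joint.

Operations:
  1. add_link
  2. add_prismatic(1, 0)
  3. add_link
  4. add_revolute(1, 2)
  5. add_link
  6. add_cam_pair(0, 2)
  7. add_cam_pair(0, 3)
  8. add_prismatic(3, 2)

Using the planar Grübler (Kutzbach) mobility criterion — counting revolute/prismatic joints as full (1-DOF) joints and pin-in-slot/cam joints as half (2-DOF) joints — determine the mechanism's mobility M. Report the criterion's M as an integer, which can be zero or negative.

(L,J1,J2)=(1,0,0); link0 fixed
link1: (2,0,0)
P 1-0 [J1]: (2,1,0)
link2: (3,1,0)
R 1-2 [J1]: (3,2,0)
link3: (4,2,0)
C 0-2 [J2]: (4,2,1)
C 0-3 [J2]: (4,2,2)
P 3-2 [J1]: (4,3,2)
Grübler: 3·3 − 2·3 − 2 = 1

M = 1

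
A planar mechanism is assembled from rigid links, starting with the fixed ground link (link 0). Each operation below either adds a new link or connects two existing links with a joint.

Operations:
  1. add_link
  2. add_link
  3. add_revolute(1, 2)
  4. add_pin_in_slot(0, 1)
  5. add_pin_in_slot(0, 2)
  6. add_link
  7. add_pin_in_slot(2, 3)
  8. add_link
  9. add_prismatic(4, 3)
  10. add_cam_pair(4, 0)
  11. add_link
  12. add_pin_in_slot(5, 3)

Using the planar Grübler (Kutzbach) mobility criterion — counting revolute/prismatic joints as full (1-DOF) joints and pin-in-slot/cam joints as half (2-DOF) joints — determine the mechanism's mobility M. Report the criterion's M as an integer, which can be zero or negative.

M = 6

[1;0;0] (link 0 is ground)
L+ [2;0;0]
L+ [3;0;0]
R(1,2)∈J1 [3;1;0]
PS(0,1)∈J2 [3;1;1]
PS(0,2)∈J2 [3;1;2]
L+ [4;1;2]
PS(2,3)∈J2 [4;1;3]
L+ [5;1;3]
P(4,3)∈J1 [5;2;3]
C(4,0)∈J2 [5;2;4]
L+ [6;2;4]
PS(5,3)∈J2 [6;2;5]
mobility = 15 − 4 − 5 = 6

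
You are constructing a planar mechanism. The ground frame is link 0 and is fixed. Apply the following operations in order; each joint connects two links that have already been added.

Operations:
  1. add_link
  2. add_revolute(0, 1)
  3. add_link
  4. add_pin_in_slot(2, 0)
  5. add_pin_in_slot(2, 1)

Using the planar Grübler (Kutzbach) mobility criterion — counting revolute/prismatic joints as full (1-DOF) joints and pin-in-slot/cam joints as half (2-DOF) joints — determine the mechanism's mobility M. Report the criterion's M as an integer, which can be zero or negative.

[1;0;0] (link 0 is ground)
L+ [2;0;0]
R(0,1)∈J1 [2;1;0]
L+ [3;1;0]
PS(2,0)∈J2 [3;1;1]
PS(2,1)∈J2 [3;1;2]
mobility = 6 − 2 − 2 = 2

M = 2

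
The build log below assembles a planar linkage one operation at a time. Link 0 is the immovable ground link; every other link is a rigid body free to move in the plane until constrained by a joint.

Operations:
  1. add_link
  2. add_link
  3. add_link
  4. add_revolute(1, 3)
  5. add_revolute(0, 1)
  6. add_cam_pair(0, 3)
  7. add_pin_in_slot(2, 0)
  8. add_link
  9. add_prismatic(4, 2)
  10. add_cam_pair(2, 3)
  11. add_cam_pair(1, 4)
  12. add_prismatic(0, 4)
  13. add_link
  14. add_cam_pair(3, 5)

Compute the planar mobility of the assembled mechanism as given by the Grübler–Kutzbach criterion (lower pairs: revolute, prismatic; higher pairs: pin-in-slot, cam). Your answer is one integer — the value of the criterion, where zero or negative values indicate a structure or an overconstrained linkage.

M = 2

L=1 J1=0 J2=0
add link → L=2 J1=0 J2=0
add link → L=3 J1=0 J2=0
add link → L=4 J1=0 J2=0
R@1,3 dof=1 J1 → L=4 J1=1 J2=0
R@0,1 dof=1 J1 → L=4 J1=2 J2=0
C@0,3 dof=2 J2 → L=4 J1=2 J2=1
PS@2,0 dof=2 J2 → L=4 J1=2 J2=2
add link → L=5 J1=2 J2=2
P@4,2 dof=1 J1 → L=5 J1=3 J2=2
C@2,3 dof=2 J2 → L=5 J1=3 J2=3
C@1,4 dof=2 J2 → L=5 J1=3 J2=4
P@0,4 dof=1 J1 → L=5 J1=4 J2=4
add link → L=6 J1=4 J2=4
C@3,5 dof=2 J2 → L=6 J1=4 J2=5
M=3(L−1)−2J1−J2=3·5−2·4−5=2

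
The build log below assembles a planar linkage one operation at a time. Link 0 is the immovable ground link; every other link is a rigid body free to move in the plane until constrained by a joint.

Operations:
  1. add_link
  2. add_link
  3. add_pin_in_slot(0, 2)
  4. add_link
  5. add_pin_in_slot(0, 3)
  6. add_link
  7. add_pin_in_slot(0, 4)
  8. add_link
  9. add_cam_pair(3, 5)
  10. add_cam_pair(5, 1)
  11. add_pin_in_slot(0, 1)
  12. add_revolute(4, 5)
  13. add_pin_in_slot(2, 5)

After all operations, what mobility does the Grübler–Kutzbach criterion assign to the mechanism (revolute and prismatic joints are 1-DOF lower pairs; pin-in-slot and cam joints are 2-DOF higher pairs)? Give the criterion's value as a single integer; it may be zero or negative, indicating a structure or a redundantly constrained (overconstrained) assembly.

link 0 = ground. State L|J1|J2 = 1|0|0
+link1  2|0|0
+link2  3|0|0
PS(0,2) f=2→J2  3|0|1
+link3  4|0|1
PS(0,3) f=2→J2  4|0|2
+link4  5|0|2
PS(0,4) f=2→J2  5|0|3
+link5  6|0|3
C(3,5) f=2→J2  6|0|4
C(5,1) f=2→J2  6|0|5
PS(0,1) f=2→J2  6|0|6
R(4,5) f=1→J1  6|1|6
PS(2,5) f=2→J2  6|1|7
M = 3(6−1)−2·1−7 = 15−2−7 = 6

M = 6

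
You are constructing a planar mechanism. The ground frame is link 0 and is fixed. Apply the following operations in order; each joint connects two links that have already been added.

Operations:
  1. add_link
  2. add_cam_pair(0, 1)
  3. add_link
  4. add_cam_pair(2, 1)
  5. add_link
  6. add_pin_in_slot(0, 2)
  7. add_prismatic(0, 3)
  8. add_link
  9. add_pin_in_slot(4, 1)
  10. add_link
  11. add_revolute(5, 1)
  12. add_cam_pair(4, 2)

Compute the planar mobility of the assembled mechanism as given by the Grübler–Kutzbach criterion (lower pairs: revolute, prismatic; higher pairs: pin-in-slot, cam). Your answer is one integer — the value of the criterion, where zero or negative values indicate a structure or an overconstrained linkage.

M = 6

(L,J1,J2)=(1,0,0); link0 fixed
link1: (2,0,0)
C 0-1 [J2]: (2,0,1)
link2: (3,0,1)
C 2-1 [J2]: (3,0,2)
link3: (4,0,2)
PS 0-2 [J2]: (4,0,3)
P 0-3 [J1]: (4,1,3)
link4: (5,1,3)
PS 4-1 [J2]: (5,1,4)
link5: (6,1,4)
R 5-1 [J1]: (6,2,4)
C 4-2 [J2]: (6,2,5)
Grübler: 3·5 − 2·2 − 5 = 6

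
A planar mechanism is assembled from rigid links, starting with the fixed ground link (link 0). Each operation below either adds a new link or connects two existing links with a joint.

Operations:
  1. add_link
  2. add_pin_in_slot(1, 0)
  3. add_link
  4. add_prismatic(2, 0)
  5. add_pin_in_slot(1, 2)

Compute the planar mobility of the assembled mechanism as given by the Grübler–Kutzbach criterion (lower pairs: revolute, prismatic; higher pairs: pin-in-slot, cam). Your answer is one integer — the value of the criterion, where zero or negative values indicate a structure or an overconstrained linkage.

ground; <1,0,0>
#1 <2,0,0>
PS:1↔0 J2 <2,0,1>
#2 <3,0,1>
P:2↔0 J1 <3,1,1>
PS:1↔2 J2 <3,1,2>
3×2 − 2×1 − 1×2 = 2

M = 2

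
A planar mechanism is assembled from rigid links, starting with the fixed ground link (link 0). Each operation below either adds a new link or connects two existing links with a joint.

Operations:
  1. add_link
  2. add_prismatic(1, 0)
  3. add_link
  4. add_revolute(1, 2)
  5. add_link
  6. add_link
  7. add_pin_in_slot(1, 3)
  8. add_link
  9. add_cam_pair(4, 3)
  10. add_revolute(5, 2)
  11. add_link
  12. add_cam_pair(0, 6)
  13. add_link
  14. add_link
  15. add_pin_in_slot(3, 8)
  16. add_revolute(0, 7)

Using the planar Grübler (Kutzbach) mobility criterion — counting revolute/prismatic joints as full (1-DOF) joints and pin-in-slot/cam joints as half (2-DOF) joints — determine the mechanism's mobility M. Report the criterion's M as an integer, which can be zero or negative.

M = 12

ground; <1,0,0>
#1 <2,0,0>
P:1↔0 J1 <2,1,0>
#2 <3,1,0>
R:1↔2 J1 <3,2,0>
#3 <4,2,0>
#4 <5,2,0>
PS:1↔3 J2 <5,2,1>
#5 <6,2,1>
C:4↔3 J2 <6,2,2>
R:5↔2 J1 <6,3,2>
#6 <7,3,2>
C:0↔6 J2 <7,3,3>
#7 <8,3,3>
#8 <9,3,3>
PS:3↔8 J2 <9,3,4>
R:0↔7 J1 <9,4,4>
3×8 − 2×4 − 1×4 = 12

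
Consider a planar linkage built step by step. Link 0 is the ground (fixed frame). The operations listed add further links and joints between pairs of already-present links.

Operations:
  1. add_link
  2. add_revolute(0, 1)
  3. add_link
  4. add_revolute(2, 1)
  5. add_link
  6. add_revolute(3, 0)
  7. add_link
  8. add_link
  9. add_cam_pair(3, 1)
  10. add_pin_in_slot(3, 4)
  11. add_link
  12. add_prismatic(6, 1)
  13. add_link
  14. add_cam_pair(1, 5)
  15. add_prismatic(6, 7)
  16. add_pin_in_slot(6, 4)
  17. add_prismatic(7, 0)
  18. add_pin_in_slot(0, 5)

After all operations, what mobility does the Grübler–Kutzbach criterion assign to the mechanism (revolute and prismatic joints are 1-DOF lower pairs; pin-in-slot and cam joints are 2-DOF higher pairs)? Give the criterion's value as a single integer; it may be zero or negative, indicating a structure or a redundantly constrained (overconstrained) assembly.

M = 4

L=1 J1=0 J2=0
add link → L=2 J1=0 J2=0
R@0,1 dof=1 J1 → L=2 J1=1 J2=0
add link → L=3 J1=1 J2=0
R@2,1 dof=1 J1 → L=3 J1=2 J2=0
add link → L=4 J1=2 J2=0
R@3,0 dof=1 J1 → L=4 J1=3 J2=0
add link → L=5 J1=3 J2=0
add link → L=6 J1=3 J2=0
C@3,1 dof=2 J2 → L=6 J1=3 J2=1
PS@3,4 dof=2 J2 → L=6 J1=3 J2=2
add link → L=7 J1=3 J2=2
P@6,1 dof=1 J1 → L=7 J1=4 J2=2
add link → L=8 J1=4 J2=2
C@1,5 dof=2 J2 → L=8 J1=4 J2=3
P@6,7 dof=1 J1 → L=8 J1=5 J2=3
PS@6,4 dof=2 J2 → L=8 J1=5 J2=4
P@7,0 dof=1 J1 → L=8 J1=6 J2=4
PS@0,5 dof=2 J2 → L=8 J1=6 J2=5
M=3(L−1)−2J1−J2=3·7−2·6−5=4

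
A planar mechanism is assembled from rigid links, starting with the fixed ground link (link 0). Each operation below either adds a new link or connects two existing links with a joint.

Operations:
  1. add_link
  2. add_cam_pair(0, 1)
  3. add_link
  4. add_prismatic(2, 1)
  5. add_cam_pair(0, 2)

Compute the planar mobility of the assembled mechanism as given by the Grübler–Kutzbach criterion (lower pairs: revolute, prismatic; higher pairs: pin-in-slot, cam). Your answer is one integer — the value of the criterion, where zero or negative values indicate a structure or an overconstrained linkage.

ground; <1,0,0>
#1 <2,0,0>
C:0↔1 J2 <2,0,1>
#2 <3,0,1>
P:2↔1 J1 <3,1,1>
C:0↔2 J2 <3,1,2>
3×2 − 2×1 − 1×2 = 2

M = 2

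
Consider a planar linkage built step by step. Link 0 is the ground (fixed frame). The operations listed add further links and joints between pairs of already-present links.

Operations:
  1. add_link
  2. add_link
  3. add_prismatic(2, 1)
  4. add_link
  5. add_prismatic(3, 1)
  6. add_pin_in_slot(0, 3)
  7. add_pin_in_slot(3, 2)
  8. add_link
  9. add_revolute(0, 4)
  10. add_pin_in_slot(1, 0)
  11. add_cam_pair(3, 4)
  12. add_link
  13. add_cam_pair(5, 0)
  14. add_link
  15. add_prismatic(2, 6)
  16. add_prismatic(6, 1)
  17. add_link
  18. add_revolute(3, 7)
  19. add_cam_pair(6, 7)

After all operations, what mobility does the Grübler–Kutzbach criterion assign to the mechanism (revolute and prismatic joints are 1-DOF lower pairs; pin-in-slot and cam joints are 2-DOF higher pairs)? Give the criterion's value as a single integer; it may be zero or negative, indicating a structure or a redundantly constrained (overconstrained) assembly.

M = 3

(L,J1,J2)=(1,0,0); link0 fixed
link1: (2,0,0)
link2: (3,0,0)
P 2-1 [J1]: (3,1,0)
link3: (4,1,0)
P 3-1 [J1]: (4,2,0)
PS 0-3 [J2]: (4,2,1)
PS 3-2 [J2]: (4,2,2)
link4: (5,2,2)
R 0-4 [J1]: (5,3,2)
PS 1-0 [J2]: (5,3,3)
C 3-4 [J2]: (5,3,4)
link5: (6,3,4)
C 5-0 [J2]: (6,3,5)
link6: (7,3,5)
P 2-6 [J1]: (7,4,5)
P 6-1 [J1]: (7,5,5)
link7: (8,5,5)
R 3-7 [J1]: (8,6,5)
C 6-7 [J2]: (8,6,6)
Grübler: 3·7 − 2·6 − 6 = 3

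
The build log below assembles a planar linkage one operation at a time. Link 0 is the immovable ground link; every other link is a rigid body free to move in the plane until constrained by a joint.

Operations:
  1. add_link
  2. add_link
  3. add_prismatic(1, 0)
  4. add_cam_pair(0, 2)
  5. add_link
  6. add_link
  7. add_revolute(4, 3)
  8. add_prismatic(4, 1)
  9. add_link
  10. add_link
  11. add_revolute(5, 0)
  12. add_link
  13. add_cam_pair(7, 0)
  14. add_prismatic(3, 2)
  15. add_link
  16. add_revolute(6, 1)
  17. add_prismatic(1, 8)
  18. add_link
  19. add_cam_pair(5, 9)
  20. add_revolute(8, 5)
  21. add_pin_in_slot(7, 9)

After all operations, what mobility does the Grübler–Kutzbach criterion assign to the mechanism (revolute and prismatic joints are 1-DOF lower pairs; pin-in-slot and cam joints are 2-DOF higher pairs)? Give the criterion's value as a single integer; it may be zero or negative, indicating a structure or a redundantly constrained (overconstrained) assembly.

M = 7

[1;0;0] (link 0 is ground)
L+ [2;0;0]
L+ [3;0;0]
P(1,0)∈J1 [3;1;0]
C(0,2)∈J2 [3;1;1]
L+ [4;1;1]
L+ [5;1;1]
R(4,3)∈J1 [5;2;1]
P(4,1)∈J1 [5;3;1]
L+ [6;3;1]
L+ [7;3;1]
R(5,0)∈J1 [7;4;1]
L+ [8;4;1]
C(7,0)∈J2 [8;4;2]
P(3,2)∈J1 [8;5;2]
L+ [9;5;2]
R(6,1)∈J1 [9;6;2]
P(1,8)∈J1 [9;7;2]
L+ [10;7;2]
C(5,9)∈J2 [10;7;3]
R(8,5)∈J1 [10;8;3]
PS(7,9)∈J2 [10;8;4]
mobility = 27 − 16 − 4 = 7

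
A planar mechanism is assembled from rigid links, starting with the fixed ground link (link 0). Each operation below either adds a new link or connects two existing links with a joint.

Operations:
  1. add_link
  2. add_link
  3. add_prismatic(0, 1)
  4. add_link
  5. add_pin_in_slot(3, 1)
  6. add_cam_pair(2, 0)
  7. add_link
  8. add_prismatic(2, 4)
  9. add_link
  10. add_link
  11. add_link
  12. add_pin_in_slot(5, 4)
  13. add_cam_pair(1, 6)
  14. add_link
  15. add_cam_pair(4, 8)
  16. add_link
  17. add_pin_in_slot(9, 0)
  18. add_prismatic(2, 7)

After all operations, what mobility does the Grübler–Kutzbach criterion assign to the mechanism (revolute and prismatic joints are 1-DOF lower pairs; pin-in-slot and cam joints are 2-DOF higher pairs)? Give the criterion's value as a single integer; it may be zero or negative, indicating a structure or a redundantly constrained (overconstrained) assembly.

(L,J1,J2)=(1,0,0); link0 fixed
link1: (2,0,0)
link2: (3,0,0)
P 0-1 [J1]: (3,1,0)
link3: (4,1,0)
PS 3-1 [J2]: (4,1,1)
C 2-0 [J2]: (4,1,2)
link4: (5,1,2)
P 2-4 [J1]: (5,2,2)
link5: (6,2,2)
link6: (7,2,2)
link7: (8,2,2)
PS 5-4 [J2]: (8,2,3)
C 1-6 [J2]: (8,2,4)
link8: (9,2,4)
C 4-8 [J2]: (9,2,5)
link9: (10,2,5)
PS 9-0 [J2]: (10,2,6)
P 2-7 [J1]: (10,3,6)
Grübler: 3·9 − 2·3 − 6 = 15

M = 15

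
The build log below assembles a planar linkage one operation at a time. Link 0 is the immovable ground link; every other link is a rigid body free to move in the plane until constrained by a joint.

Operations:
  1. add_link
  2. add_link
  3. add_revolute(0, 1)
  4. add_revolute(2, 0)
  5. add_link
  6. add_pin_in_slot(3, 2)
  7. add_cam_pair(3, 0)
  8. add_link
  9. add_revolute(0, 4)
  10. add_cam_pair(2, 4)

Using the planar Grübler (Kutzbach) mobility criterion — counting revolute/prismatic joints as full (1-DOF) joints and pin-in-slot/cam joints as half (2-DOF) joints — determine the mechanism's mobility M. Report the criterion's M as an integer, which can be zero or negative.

ground; <1,0,0>
#1 <2,0,0>
#2 <3,0,0>
R:0↔1 J1 <3,1,0>
R:2↔0 J1 <3,2,0>
#3 <4,2,0>
PS:3↔2 J2 <4,2,1>
C:3↔0 J2 <4,2,2>
#4 <5,2,2>
R:0↔4 J1 <5,3,2>
C:2↔4 J2 <5,3,3>
3×4 − 2×3 − 1×3 = 3

M = 3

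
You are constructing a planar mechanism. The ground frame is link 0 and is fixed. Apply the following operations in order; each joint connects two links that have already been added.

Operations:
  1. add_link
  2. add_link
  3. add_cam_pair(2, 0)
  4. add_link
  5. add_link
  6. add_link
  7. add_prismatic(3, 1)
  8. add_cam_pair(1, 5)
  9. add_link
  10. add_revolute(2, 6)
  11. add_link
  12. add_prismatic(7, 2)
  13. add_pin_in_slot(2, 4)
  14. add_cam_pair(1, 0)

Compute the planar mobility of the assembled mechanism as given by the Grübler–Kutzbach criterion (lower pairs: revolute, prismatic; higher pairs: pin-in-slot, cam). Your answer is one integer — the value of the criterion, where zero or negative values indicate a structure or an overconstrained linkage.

M = 11

ground; <1,0,0>
#1 <2,0,0>
#2 <3,0,0>
C:2↔0 J2 <3,0,1>
#3 <4,0,1>
#4 <5,0,1>
#5 <6,0,1>
P:3↔1 J1 <6,1,1>
C:1↔5 J2 <6,1,2>
#6 <7,1,2>
R:2↔6 J1 <7,2,2>
#7 <8,2,2>
P:7↔2 J1 <8,3,2>
PS:2↔4 J2 <8,3,3>
C:1↔0 J2 <8,3,4>
3×7 − 2×3 − 1×4 = 11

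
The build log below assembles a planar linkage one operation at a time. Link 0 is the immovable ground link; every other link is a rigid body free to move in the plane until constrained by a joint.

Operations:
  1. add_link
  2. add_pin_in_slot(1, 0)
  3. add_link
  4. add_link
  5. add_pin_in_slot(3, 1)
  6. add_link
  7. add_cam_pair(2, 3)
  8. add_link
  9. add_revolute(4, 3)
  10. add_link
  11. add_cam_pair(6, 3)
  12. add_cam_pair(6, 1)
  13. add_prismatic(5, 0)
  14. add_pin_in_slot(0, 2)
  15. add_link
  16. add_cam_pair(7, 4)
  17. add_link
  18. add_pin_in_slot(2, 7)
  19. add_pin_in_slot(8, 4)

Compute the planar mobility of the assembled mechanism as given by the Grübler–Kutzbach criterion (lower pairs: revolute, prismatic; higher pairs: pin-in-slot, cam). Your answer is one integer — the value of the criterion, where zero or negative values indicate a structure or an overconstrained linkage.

link 0 = ground. State L|J1|J2 = 1|0|0
+link1  2|0|0
PS(1,0) f=2→J2  2|0|1
+link2  3|0|1
+link3  4|0|1
PS(3,1) f=2→J2  4|0|2
+link4  5|0|2
C(2,3) f=2→J2  5|0|3
+link5  6|0|3
R(4,3) f=1→J1  6|1|3
+link6  7|1|3
C(6,3) f=2→J2  7|1|4
C(6,1) f=2→J2  7|1|5
P(5,0) f=1→J1  7|2|5
PS(0,2) f=2→J2  7|2|6
+link7  8|2|6
C(7,4) f=2→J2  8|2|7
+link8  9|2|7
PS(2,7) f=2→J2  9|2|8
PS(8,4) f=2→J2  9|2|9
M = 3(9−1)−2·2−9 = 24−4−9 = 11

M = 11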